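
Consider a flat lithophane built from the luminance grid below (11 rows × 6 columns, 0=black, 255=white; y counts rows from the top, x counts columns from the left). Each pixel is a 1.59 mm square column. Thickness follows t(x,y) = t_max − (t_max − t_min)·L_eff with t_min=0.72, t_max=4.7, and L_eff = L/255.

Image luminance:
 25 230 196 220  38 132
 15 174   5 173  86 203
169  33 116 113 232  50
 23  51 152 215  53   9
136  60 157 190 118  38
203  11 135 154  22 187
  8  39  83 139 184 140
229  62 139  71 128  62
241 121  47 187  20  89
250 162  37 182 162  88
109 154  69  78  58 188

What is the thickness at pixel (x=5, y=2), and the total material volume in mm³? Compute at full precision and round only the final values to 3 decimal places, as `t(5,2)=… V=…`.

t(5,2)=3.920 V=482.361

span = t_max - t_min = 4.7 - 0.72 = 3.980
L(5,2) = 50, L_eff = 50/255 = 0.196078
t(5,2) = 4.7 - 3.980·0.196078 = 3.920
Σt over all 11·6 pixels = 190.8
V = pitch²·Σt = 1.59²·190.8 = 482.361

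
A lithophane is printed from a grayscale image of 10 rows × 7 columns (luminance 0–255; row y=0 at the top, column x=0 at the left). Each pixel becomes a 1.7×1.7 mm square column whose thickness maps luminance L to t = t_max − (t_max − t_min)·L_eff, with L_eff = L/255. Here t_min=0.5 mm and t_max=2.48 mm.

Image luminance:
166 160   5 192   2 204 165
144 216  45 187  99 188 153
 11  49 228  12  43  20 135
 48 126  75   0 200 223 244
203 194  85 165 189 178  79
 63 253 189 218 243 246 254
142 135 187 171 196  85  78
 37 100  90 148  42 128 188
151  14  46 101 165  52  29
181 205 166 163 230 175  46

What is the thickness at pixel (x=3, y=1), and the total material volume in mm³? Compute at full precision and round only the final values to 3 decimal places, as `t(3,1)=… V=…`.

t(3,1)=1.028 V=291.890

span = t_max - t_min = 2.48 - 0.5 = 1.980
L(3,1) = 187, L_eff = 187/255 = 0.733333
t(3,1) = 2.48 - 1.980·0.733333 = 1.028
Σt over all 10·7 pixels = 101
V = pitch²·Σt = 1.7²·101 = 291.890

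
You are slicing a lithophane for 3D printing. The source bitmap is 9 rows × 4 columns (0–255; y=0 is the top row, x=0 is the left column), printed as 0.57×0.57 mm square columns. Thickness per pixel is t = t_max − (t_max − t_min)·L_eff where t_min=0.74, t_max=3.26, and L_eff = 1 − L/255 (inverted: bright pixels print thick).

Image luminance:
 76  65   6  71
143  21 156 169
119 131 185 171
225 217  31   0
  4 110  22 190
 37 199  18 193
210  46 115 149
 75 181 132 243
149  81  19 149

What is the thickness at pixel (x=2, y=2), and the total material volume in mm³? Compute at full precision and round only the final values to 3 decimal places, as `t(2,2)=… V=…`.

span = t_max - t_min = 3.26 - 0.74 = 2.520
L(2,2) = 185, L_eff = 1 - 185/255 = 0.274510 (inverted)
t(2,2) = 3.26 - 2.520·0.274510 = 2.568
Σt over all 9·4 pixels = 142878/2125 ≈ 67.2367059
V = pitch²·Σt = 0.57²·142878/2125 = 21.845

t(2,2)=2.568 V=21.845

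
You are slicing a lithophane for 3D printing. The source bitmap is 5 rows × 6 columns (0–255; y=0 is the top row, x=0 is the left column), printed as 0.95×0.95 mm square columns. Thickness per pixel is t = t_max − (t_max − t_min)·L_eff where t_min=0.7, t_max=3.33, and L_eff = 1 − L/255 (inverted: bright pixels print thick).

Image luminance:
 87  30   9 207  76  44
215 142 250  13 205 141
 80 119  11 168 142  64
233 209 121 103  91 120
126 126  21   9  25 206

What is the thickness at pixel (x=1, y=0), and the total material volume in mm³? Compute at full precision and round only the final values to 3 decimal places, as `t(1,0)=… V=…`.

t(1,0)=1.009 V=50.535

span = t_max - t_min = 3.33 - 0.7 = 2.630
L(1,0) = 30, L_eff = 1 - 30/255 = 0.882353 (inverted)
t(1,0) = 3.33 - 2.630·0.882353 = 1.009
Σt over all 5·6 pixels = 475953/8500 ≈ 55.9944706
V = pitch²·Σt = 0.95²·475953/8500 = 50.535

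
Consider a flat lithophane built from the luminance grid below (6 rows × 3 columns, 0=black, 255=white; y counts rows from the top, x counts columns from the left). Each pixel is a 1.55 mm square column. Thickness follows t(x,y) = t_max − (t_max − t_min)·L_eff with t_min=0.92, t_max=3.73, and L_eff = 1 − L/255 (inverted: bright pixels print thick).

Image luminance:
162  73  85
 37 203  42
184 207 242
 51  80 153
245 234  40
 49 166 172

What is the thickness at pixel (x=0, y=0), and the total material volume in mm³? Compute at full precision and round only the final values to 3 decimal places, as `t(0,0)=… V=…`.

span = t_max - t_min = 3.73 - 0.92 = 2.810
L(0,0) = 162, L_eff = 1 - 162/255 = 0.364706 (inverted)
t(0,0) = 3.73 - 2.810·0.364706 = 2.705
Σt over all 6·3 pixels = 220741/5100 ≈ 43.2825490
V = pitch²·Σt = 1.55²·220741/5100 = 103.986

t(0,0)=2.705 V=103.986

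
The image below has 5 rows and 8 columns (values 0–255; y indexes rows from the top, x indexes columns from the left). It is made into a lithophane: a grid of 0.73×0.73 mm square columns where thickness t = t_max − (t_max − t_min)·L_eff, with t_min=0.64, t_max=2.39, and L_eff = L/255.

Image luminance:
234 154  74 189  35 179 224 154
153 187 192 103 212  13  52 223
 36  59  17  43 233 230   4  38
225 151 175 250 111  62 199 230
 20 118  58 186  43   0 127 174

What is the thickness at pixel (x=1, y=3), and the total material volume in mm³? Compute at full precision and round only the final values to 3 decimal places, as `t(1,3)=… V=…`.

span = t_max - t_min = 2.39 - 0.64 = 1.750
L(1,3) = 151, L_eff = 151/255 = 0.592157
t(1,3) = 2.39 - 1.750·0.592157 = 1.354
Σt over all 5·8 pixels = 61343/1020 ≈ 60.1401961
V = pitch²·Σt = 0.73²·61343/1020 = 32.049

t(1,3)=1.354 V=32.049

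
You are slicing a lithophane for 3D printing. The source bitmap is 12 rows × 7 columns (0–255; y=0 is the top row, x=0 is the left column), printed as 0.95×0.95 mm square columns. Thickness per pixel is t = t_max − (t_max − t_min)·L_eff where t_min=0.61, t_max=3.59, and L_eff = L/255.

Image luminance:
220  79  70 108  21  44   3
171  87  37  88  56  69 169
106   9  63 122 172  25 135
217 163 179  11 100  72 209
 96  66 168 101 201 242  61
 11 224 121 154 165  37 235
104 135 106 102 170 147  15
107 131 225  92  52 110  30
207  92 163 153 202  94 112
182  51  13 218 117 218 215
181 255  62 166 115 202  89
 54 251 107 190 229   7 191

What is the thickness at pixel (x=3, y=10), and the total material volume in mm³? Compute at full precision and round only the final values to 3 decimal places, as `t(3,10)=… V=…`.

t(3,10)=1.650 V=163.008

span = t_max - t_min = 3.59 - 0.61 = 2.980
L(3,10) = 166, L_eff = 166/255 = 0.650980
t(3,10) = 3.59 - 2.980·0.650980 = 1.650
Σt over all 12·7 pixels = 2302889/12750 ≈ 180.6187451
V = pitch²·Σt = 0.95²·2302889/12750 = 163.008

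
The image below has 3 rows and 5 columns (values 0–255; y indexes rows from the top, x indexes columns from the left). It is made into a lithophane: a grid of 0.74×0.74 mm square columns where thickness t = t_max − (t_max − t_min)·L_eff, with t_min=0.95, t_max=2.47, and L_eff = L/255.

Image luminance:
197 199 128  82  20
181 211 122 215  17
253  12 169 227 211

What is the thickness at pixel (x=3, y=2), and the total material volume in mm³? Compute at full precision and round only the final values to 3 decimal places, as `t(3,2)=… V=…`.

t(3,2)=1.117 V=12.964

span = t_max - t_min = 2.47 - 0.95 = 1.520
L(3,2) = 227, L_eff = 227/255 = 0.890196
t(3,2) = 2.47 - 1.520·0.890196 = 1.117
Σt over all 3·5 pixels = 23.674
V = pitch²·Σt = 0.74²·23.674 = 12.964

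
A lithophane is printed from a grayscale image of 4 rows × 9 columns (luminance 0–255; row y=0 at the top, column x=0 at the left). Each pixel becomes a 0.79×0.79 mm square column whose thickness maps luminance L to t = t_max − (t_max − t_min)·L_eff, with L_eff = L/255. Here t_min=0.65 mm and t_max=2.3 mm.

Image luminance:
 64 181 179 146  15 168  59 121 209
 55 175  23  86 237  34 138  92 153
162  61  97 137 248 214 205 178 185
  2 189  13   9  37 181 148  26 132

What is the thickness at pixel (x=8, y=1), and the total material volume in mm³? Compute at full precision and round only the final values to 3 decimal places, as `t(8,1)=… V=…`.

t(8,1)=1.310 V=34.073

span = t_max - t_min = 2.3 - 0.65 = 1.650
L(8,1) = 153, L_eff = 153/255 = 0.600000
t(8,1) = 2.3 - 1.650·0.600000 = 1.310
Σt over all 4·9 pixels = 92811/1700 ≈ 54.5947059
V = pitch²·Σt = 0.79²·92811/1700 = 34.073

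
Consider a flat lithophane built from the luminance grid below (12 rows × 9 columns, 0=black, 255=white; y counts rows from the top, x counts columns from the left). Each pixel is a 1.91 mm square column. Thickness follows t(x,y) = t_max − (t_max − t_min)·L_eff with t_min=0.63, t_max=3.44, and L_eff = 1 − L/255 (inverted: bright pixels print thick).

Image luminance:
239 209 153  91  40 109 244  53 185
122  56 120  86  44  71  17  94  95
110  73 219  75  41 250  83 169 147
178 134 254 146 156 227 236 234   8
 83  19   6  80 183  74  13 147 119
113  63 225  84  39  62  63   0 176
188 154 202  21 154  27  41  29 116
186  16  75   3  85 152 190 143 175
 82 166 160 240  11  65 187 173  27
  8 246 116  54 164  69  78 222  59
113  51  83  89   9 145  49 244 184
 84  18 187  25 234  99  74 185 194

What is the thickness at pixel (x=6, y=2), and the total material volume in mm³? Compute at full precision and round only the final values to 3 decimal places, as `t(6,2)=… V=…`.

span = t_max - t_min = 3.44 - 0.63 = 2.810
L(6,2) = 83, L_eff = 1 - 83/255 = 0.674510 (inverted)
t(6,2) = 3.44 - 2.810·0.674510 = 1.545
Σt over all 12·9 pixels = 436544/2125 ≈ 205.4324706
V = pitch²·Σt = 1.91²·436544/2125 = 749.438

t(6,2)=1.545 V=749.438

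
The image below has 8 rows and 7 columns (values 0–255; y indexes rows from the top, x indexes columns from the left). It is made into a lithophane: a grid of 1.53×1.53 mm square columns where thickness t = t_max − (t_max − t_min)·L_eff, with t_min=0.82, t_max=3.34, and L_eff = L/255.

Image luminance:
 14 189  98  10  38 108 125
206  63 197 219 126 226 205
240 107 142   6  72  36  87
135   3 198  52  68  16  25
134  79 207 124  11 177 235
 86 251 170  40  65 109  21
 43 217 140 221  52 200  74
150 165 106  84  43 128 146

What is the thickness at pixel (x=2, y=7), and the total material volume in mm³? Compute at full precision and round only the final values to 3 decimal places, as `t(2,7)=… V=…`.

t(2,7)=2.292 V=287.728

span = t_max - t_min = 3.34 - 0.82 = 2.520
L(2,7) = 106, L_eff = 106/255 = 0.415686
t(2,7) = 3.34 - 2.520·0.415686 = 2.292
Σt over all 8·7 pixels = 261191/2125 ≈ 122.9134118
V = pitch²·Σt = 1.53²·261191/2125 = 287.728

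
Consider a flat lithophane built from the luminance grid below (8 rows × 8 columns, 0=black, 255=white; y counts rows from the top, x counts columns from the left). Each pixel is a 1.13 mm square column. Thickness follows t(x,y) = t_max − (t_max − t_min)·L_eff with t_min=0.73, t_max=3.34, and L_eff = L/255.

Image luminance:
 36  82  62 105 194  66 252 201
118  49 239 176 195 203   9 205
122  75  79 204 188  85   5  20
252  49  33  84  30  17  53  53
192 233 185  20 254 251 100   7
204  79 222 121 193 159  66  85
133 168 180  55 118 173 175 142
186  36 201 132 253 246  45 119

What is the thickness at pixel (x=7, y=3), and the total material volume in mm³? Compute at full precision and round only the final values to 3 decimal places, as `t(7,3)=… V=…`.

t(7,3)=2.798 V=164.814

span = t_max - t_min = 3.34 - 0.73 = 2.610
L(7,3) = 53, L_eff = 53/255 = 0.207843
t(7,3) = 3.34 - 2.610·0.207843 = 2.798
Σt over all 8·8 pixels = 548561/4250 ≈ 129.0731765
V = pitch²·Σt = 1.13²·548561/4250 = 164.814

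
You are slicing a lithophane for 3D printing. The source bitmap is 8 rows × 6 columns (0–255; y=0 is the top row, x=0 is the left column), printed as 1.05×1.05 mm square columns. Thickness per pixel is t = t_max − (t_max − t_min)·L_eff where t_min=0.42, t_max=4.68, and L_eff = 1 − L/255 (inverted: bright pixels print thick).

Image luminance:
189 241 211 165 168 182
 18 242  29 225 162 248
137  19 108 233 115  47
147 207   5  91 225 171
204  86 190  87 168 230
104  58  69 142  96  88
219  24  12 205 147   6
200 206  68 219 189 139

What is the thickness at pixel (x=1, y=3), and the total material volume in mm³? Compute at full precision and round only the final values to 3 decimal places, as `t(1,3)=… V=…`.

span = t_max - t_min = 4.68 - 0.42 = 4.260
L(1,3) = 207, L_eff = 1 - 207/255 = 0.188235 (inverted)
t(1,3) = 4.68 - 4.260·0.188235 = 3.878
Σt over all 8·6 pixels = 564291/4250 ≈ 132.7743529
V = pitch²·Σt = 1.05²·564291/4250 = 146.384

t(1,3)=3.878 V=146.384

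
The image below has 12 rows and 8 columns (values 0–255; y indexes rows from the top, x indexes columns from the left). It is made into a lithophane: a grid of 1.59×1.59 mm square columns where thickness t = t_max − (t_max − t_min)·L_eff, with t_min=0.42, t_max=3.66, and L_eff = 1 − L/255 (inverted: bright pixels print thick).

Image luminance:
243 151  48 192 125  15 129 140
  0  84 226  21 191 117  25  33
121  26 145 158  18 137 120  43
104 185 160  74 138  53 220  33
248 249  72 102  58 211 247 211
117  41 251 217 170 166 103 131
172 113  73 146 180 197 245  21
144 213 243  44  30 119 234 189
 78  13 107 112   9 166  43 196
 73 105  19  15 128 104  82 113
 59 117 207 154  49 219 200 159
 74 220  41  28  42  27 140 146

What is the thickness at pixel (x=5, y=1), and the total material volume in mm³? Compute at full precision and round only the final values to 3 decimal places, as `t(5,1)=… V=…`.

span = t_max - t_min = 3.66 - 0.42 = 3.240
L(5,1) = 117, L_eff = 1 - 117/255 = 0.541176 (inverted)
t(5,1) = 3.66 - 3.240·0.541176 = 1.907
Σt over all 12·8 pixels = 400959/2125 ≈ 188.6865882
V = pitch²·Σt = 1.59²·400959/2125 = 477.019

t(5,1)=1.907 V=477.019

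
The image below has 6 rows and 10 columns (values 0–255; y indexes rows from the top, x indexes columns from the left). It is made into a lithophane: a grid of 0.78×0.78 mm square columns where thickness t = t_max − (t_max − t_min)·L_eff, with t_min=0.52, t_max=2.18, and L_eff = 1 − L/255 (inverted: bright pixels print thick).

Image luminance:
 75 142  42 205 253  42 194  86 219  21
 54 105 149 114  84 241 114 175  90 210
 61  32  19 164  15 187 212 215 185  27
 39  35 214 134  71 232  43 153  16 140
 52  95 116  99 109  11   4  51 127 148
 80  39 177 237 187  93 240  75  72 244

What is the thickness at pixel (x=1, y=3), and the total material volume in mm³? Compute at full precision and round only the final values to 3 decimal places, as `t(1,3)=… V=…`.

t(1,3)=0.748 V=46.963

span = t_max - t_min = 2.18 - 0.52 = 1.660
L(1,3) = 35, L_eff = 1 - 35/255 = 0.862745 (inverted)
t(1,3) = 2.18 - 1.660·0.862745 = 0.748
Σt over all 6·10 pixels = 65613/850 ≈ 77.1917647
V = pitch²·Σt = 0.78²·65613/850 = 46.963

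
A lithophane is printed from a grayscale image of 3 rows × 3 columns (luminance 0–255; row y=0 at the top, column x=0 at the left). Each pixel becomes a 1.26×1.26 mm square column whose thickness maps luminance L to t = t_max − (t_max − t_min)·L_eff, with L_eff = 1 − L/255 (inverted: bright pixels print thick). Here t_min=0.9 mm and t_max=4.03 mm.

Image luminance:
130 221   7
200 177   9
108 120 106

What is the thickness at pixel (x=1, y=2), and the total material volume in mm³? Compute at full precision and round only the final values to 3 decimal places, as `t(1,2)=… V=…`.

span = t_max - t_min = 4.03 - 0.9 = 3.130
L(1,2) = 120, L_eff = 1 - 120/255 = 0.529412 (inverted)
t(1,2) = 4.03 - 3.130·0.529412 = 2.373
Σt over all 3·3 pixels = 135991/6375 ≈ 21.3319216
V = pitch²·Σt = 1.26²·135991/6375 = 33.867

t(1,2)=2.373 V=33.867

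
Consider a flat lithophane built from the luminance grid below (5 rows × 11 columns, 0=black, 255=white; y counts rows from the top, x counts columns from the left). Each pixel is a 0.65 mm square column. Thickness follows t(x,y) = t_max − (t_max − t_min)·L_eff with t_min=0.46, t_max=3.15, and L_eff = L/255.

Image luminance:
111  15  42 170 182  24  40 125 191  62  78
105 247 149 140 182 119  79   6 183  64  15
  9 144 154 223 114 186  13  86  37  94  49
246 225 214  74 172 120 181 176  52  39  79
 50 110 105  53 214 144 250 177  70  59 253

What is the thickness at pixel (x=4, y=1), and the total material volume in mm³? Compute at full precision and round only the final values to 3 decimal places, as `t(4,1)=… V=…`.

span = t_max - t_min = 3.15 - 0.46 = 2.690
L(4,1) = 182, L_eff = 182/255 = 0.713725
t(4,1) = 3.15 - 2.690·0.713725 = 1.230
Σt over all 5·11 pixels = 444851/4250 ≈ 104.6708235
V = pitch²·Σt = 0.65²·444851/4250 = 44.223

t(4,1)=1.230 V=44.223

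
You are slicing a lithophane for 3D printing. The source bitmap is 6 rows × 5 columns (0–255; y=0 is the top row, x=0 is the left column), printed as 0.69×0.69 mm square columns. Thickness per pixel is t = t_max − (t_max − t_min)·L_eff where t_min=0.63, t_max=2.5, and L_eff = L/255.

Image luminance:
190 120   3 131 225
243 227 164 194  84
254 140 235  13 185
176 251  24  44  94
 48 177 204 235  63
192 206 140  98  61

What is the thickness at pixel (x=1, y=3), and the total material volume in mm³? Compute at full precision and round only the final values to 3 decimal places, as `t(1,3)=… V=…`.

t(1,3)=0.659 V=20.272

span = t_max - t_min = 2.5 - 0.63 = 1.870
L(1,3) = 251, L_eff = 251/255 = 0.984314
t(1,3) = 2.5 - 1.870·0.984314 = 0.659
Σt over all 6·5 pixels = 63869/1500 ≈ 42.5793333
V = pitch²·Σt = 0.69²·63869/1500 = 20.272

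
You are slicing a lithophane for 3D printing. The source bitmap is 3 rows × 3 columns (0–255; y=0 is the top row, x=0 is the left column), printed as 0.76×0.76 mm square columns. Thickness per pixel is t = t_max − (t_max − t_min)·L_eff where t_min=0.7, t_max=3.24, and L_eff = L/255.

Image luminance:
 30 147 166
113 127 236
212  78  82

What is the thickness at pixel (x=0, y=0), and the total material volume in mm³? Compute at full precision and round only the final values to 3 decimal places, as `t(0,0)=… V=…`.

t(0,0)=2.941 V=9.991

span = t_max - t_min = 3.24 - 0.7 = 2.540
L(0,0) = 30, L_eff = 30/255 = 0.117647
t(0,0) = 3.24 - 2.540·0.117647 = 2.941
Σt over all 3·3 pixels = 73511/4250 ≈ 17.2967059
V = pitch²·Σt = 0.76²·73511/4250 = 9.991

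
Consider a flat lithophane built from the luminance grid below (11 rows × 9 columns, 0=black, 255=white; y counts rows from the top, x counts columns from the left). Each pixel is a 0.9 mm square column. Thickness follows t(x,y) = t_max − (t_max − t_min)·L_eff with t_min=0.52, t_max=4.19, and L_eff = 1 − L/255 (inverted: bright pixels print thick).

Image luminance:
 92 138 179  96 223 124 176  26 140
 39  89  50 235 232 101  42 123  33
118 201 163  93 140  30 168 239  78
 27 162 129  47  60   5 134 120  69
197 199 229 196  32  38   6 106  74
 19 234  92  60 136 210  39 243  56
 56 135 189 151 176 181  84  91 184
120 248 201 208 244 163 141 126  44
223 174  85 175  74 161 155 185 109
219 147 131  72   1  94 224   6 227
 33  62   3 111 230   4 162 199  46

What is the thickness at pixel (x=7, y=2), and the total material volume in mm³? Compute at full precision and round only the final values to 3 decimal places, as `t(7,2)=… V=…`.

span = t_max - t_min = 4.19 - 0.52 = 3.670
L(7,2) = 239, L_eff = 1 - 239/255 = 0.062745 (inverted)
t(7,2) = 4.19 - 3.670·0.062745 = 3.960
Σt over all 11·9 pixels = 5841887/25500 ≈ 229.0936078
V = pitch²·Σt = 0.9²·5841887/25500 = 185.566

t(7,2)=3.960 V=185.566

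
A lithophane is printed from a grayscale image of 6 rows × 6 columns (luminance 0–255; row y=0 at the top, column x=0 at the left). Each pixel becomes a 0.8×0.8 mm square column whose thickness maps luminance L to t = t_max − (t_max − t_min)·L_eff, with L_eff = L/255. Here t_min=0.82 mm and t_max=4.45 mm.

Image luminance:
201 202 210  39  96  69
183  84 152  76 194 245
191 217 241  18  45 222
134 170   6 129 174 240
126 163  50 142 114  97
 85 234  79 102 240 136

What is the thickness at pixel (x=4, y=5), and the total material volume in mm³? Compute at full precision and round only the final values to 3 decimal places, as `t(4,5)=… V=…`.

t(4,5)=1.034 V=56.009

span = t_max - t_min = 4.45 - 0.82 = 3.630
L(4,5) = 240, L_eff = 240/255 = 0.941176
t(4,5) = 4.45 - 3.630·0.941176 = 1.034
Σt over all 6·6 pixels = 371937/4250 ≈ 87.5145882
V = pitch²·Σt = 0.8²·371937/4250 = 56.009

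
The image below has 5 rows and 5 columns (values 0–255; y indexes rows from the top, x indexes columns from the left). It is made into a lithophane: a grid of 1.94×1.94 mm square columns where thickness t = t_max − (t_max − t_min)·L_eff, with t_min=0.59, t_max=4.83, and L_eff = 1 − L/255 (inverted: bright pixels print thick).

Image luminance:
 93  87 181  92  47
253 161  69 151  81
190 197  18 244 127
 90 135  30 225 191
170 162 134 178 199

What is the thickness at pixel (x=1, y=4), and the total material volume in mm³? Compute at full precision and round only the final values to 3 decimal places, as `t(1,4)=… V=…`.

t(1,4)=3.284 V=274.853

span = t_max - t_min = 4.83 - 0.59 = 4.240
L(1,4) = 162, L_eff = 1 - 162/255 = 0.364706 (inverted)
t(1,4) = 4.83 - 4.240·0.364706 = 3.284
Σt over all 5·5 pixels = 372449/5100 ≈ 73.0292157
V = pitch²·Σt = 1.94²·372449/5100 = 274.853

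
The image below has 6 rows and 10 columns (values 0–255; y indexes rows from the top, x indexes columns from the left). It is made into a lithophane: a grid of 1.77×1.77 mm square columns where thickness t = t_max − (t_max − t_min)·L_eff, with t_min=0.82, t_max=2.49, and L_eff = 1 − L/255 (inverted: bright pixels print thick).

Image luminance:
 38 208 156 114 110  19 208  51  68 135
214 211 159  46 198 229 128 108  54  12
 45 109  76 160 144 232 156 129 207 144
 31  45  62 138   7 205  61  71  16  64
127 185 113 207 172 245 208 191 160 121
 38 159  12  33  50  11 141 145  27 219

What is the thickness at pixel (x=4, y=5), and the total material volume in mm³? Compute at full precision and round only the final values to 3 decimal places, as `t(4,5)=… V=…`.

span = t_max - t_min = 2.49 - 0.82 = 1.670
L(4,5) = 50, L_eff = 1 - 50/255 = 0.803922 (inverted)
t(4,5) = 2.49 - 1.670·0.803922 = 1.147
Σt over all 6·10 pixels = 611411/6375 ≈ 95.9076078
V = pitch²·Σt = 1.77²·611411/6375 = 300.469

t(4,5)=1.147 V=300.469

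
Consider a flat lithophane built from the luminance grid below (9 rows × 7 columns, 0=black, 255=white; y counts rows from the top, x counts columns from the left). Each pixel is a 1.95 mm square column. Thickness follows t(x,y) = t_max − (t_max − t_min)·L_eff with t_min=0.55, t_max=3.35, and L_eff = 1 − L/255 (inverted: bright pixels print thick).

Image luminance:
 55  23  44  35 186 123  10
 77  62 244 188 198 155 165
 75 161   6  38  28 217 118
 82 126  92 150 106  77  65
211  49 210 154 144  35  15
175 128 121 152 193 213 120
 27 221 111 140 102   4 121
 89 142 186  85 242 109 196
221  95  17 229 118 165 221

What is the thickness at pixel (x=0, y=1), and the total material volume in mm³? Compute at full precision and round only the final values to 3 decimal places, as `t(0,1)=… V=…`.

span = t_max - t_min = 3.35 - 0.55 = 2.800
L(0,1) = 77, L_eff = 1 - 77/255 = 0.698039 (inverted)
t(0,1) = 3.35 - 2.800·0.698039 = 1.395
Σt over all 9·7 pixels = 35651/300 ≈ 118.8366667
V = pitch²·Σt = 1.95²·35651/300 = 451.876

t(0,1)=1.395 V=451.876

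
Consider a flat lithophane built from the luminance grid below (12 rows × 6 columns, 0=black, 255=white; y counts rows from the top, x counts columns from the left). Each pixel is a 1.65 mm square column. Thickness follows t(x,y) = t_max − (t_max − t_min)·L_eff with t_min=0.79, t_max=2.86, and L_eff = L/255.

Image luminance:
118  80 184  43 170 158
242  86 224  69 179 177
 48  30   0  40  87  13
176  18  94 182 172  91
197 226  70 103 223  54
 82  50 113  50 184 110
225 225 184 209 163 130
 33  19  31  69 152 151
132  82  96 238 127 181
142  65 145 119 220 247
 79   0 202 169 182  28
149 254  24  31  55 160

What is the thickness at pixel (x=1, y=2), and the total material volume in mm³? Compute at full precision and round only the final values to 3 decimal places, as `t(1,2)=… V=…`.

t(1,2)=2.616 V=364.786

span = t_max - t_min = 2.86 - 0.79 = 2.070
L(1,2) = 30, L_eff = 30/255 = 0.117647
t(1,2) = 2.86 - 2.070·0.117647 = 2.616
Σt over all 12·6 pixels = 1138911/8500 ≈ 133.9895294
V = pitch²·Σt = 1.65²·1138911/8500 = 364.786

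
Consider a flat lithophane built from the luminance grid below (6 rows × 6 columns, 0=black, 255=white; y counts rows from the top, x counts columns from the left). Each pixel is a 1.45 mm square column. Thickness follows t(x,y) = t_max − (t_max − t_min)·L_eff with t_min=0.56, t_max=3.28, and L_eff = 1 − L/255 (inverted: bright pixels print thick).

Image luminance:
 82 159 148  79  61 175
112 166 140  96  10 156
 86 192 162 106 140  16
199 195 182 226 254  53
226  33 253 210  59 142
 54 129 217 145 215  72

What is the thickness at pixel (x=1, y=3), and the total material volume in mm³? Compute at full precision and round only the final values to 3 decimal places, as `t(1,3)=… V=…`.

span = t_max - t_min = 3.28 - 0.56 = 2.720
L(1,3) = 195, L_eff = 1 - 195/255 = 0.235294 (inverted)
t(1,3) = 3.28 - 2.720·0.235294 = 2.640
Σt over all 6·6 pixels = 72.96
V = pitch²·Σt = 1.45²·72.96 = 153.398

t(1,3)=2.640 V=153.398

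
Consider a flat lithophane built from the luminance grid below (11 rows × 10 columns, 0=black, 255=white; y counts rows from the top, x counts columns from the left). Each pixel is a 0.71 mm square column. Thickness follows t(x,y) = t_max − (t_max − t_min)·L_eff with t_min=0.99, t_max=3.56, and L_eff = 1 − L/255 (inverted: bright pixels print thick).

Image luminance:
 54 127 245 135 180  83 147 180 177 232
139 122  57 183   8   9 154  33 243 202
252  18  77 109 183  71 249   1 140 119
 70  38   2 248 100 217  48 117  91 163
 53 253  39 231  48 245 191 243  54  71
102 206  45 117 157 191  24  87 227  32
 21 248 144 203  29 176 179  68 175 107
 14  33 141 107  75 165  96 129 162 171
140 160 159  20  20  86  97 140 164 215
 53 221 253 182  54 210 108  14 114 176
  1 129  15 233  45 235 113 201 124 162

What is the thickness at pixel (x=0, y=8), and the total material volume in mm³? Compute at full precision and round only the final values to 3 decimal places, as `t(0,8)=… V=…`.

t(0,8)=2.401 V=125.648

span = t_max - t_min = 3.56 - 0.99 = 2.570
L(0,8) = 140, L_eff = 1 - 140/255 = 0.450980 (inverted)
t(0,8) = 3.56 - 2.570·0.450980 = 2.401
Σt over all 11·10 pixels = 529661/2125 ≈ 249.2522353
V = pitch²·Σt = 0.71²·529661/2125 = 125.648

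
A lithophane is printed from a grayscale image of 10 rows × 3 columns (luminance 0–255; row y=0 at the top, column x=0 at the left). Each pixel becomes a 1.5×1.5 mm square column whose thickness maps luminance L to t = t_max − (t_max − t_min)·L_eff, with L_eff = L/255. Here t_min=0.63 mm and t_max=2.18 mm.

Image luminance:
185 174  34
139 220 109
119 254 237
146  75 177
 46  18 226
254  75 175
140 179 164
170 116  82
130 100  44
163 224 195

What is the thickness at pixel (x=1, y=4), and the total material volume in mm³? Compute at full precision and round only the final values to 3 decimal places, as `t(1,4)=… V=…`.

span = t_max - t_min = 2.18 - 0.63 = 1.550
L(1,4) = 18, L_eff = 18/255 = 0.070588
t(1,4) = 2.18 - 1.550·0.070588 = 2.071
Σt over all 10·3 pixels = 19807/510 ≈ 38.8372549
V = pitch²·Σt = 1.5²·19807/510 = 87.384

t(1,4)=2.071 V=87.384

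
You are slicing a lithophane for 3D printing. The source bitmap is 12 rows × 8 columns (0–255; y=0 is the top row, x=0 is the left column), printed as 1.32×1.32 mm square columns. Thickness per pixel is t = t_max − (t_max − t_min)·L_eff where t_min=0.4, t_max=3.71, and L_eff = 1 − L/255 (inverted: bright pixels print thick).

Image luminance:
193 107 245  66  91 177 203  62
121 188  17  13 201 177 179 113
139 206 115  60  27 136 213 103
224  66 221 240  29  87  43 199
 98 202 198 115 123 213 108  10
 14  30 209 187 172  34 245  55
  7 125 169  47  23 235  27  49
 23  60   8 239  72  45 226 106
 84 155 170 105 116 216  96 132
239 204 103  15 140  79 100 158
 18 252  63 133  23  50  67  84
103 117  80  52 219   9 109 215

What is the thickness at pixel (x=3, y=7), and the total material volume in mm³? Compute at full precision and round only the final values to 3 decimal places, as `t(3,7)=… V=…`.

span = t_max - t_min = 3.71 - 0.4 = 3.310
L(3,7) = 239, L_eff = 1 - 239/255 = 0.062745 (inverted)
t(3,7) = 3.71 - 3.310·0.062745 = 3.502
Σt over all 12·8 pixels = 280363/1500 ≈ 186.9086667
V = pitch²·Σt = 1.32²·280363/1500 = 325.670

t(3,7)=3.502 V=325.670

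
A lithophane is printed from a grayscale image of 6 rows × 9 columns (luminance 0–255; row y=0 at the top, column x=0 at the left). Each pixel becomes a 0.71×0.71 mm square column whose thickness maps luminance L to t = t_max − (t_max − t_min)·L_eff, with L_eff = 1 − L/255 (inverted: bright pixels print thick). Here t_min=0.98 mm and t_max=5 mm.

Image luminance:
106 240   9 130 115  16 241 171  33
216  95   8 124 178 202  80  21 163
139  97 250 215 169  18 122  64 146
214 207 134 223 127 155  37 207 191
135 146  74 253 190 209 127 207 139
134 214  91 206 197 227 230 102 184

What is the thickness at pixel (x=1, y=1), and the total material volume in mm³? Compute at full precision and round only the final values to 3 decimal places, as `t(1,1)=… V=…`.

t(1,1)=2.478 V=89.681

span = t_max - t_min = 5 - 0.98 = 4.020
L(1,1) = 95, L_eff = 1 - 95/255 = 0.627451 (inverted)
t(1,1) = 5 - 4.020·0.627451 = 2.478
Σt over all 6·9 pixels = 378043/2125 ≈ 177.9025882
V = pitch²·Σt = 0.71²·378043/2125 = 89.681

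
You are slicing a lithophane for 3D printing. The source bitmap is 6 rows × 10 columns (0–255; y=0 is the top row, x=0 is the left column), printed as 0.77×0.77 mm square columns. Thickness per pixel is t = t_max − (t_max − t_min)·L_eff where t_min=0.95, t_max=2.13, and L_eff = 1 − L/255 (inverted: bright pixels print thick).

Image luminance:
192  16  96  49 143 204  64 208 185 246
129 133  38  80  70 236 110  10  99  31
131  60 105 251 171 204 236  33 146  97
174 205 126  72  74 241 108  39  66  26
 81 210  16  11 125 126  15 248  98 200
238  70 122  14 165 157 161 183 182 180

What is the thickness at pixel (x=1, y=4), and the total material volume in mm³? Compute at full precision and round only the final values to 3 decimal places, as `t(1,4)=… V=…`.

t(1,4)=1.922 V=54.389

span = t_max - t_min = 2.13 - 0.95 = 1.180
L(1,4) = 210, L_eff = 1 - 210/255 = 0.176471 (inverted)
t(1,4) = 2.13 - 1.180·0.176471 = 1.922
Σt over all 6·10 pixels = 194934/2125 ≈ 91.7336471
V = pitch²·Σt = 0.77²·194934/2125 = 54.389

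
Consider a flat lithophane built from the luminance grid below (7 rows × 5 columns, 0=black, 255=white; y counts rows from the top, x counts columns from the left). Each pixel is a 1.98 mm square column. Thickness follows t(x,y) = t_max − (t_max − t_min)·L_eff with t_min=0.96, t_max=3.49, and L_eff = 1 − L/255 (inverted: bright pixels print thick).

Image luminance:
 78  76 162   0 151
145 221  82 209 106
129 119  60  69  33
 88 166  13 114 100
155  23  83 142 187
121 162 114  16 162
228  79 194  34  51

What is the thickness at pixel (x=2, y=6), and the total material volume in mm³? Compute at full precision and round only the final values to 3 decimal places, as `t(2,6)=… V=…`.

t(2,6)=2.885 V=282.333

span = t_max - t_min = 3.49 - 0.96 = 2.530
L(2,6) = 194, L_eff = 1 - 194/255 = 0.239216 (inverted)
t(2,6) = 3.49 - 2.530·0.239216 = 2.885
Σt over all 7·5 pixels = 459104/6375 ≈ 72.0163137
V = pitch²·Σt = 1.98²·459104/6375 = 282.333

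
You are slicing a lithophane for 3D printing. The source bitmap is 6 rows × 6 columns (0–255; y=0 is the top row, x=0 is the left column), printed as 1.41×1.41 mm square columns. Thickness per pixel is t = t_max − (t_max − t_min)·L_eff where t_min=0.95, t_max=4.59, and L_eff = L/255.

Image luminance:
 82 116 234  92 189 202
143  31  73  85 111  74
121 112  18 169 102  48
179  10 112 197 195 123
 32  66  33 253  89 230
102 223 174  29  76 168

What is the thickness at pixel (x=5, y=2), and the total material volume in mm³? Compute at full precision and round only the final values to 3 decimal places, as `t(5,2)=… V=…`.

span = t_max - t_min = 4.59 - 0.95 = 3.640
L(5,2) = 48, L_eff = 48/255 = 0.188235
t(5,2) = 4.59 - 3.640·0.188235 = 3.905
Σt over all 6·6 pixels = 220914/2125 ≈ 103.9595294
V = pitch²·Σt = 1.41²·220914/2125 = 206.682

t(5,2)=3.905 V=206.682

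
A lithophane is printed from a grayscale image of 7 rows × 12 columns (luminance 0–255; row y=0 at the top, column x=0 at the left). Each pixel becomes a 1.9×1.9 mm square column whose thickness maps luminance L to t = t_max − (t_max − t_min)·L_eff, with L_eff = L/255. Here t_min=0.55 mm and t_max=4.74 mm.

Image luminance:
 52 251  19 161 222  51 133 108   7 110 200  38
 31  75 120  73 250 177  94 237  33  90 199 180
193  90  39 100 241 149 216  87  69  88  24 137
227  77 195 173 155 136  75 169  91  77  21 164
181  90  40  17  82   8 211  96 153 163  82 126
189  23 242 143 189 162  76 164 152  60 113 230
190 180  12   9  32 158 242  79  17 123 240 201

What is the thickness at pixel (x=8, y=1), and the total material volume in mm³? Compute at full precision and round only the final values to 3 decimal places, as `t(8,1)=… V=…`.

t(8,1)=4.198 V=821.704

span = t_max - t_min = 4.74 - 0.55 = 4.190
L(8,1) = 33, L_eff = 33/255 = 0.129412
t(8,1) = 4.74 - 4.190·0.129412 = 4.198
Σt over all 7·12 pixels = 5804279/25500 ≈ 227.6187843
V = pitch²·Σt = 1.9²·5804279/25500 = 821.704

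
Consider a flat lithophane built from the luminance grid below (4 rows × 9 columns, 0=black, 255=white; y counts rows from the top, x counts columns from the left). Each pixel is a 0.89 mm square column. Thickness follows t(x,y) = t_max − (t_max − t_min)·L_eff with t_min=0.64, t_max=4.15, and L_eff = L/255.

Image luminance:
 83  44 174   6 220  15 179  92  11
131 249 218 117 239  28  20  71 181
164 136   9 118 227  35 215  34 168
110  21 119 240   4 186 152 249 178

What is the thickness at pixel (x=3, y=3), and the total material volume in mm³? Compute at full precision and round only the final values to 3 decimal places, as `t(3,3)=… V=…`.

span = t_max - t_min = 4.15 - 0.64 = 3.510
L(3,3) = 240, L_eff = 240/255 = 0.941176
t(3,3) = 4.15 - 3.510·0.941176 = 0.846
Σt over all 4·9 pixels = 750069/8500 ≈ 88.2434118
V = pitch²·Σt = 0.89²·750069/8500 = 69.898

t(3,3)=0.846 V=69.898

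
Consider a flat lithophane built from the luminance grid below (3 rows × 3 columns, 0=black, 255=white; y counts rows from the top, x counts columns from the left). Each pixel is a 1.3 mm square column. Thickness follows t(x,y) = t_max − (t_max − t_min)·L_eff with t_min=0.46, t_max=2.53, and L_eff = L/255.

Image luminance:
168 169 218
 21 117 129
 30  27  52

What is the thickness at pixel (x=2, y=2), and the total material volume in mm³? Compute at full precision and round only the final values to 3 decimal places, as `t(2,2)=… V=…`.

span = t_max - t_min = 2.53 - 0.46 = 2.070
L(2,2) = 52, L_eff = 52/255 = 0.203922
t(2,2) = 2.53 - 2.070·0.203922 = 2.108
Σt over all 3·3 pixels = 64653/4250 ≈ 15.2124706
V = pitch²·Σt = 1.3²·64653/4250 = 25.709

t(2,2)=2.108 V=25.709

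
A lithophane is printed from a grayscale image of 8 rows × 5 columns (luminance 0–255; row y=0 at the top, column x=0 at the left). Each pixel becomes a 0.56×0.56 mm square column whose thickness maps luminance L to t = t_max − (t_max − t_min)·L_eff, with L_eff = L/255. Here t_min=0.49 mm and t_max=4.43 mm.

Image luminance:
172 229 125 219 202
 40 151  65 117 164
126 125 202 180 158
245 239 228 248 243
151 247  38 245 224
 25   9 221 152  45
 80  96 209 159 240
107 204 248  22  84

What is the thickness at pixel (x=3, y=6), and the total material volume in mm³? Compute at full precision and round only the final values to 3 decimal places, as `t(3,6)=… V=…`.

span = t_max - t_min = 4.43 - 0.49 = 3.940
L(3,6) = 159, L_eff = 159/255 = 0.623529
t(3,6) = 4.43 - 3.940·0.623529 = 1.973
Σt over all 8·5 pixels = 510676/6375 ≈ 80.1060392
V = pitch²·Σt = 0.56²·510676/6375 = 25.121

t(3,6)=1.973 V=25.121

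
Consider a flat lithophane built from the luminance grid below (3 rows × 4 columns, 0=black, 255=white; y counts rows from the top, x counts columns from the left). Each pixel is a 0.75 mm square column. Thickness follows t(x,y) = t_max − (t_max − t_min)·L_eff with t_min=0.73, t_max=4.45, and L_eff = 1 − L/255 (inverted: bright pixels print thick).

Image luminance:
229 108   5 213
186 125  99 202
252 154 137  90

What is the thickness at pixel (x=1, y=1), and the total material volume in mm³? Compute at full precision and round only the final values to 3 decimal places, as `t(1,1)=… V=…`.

span = t_max - t_min = 4.45 - 0.73 = 3.720
L(1,1) = 125, L_eff = 1 - 125/255 = 0.509804 (inverted)
t(1,1) = 4.45 - 3.720·0.509804 = 2.554
Σt over all 3·4 pixels = 14883/425 ≈ 35.0188235
V = pitch²·Σt = 0.75²·14883/425 = 19.698

t(1,1)=2.554 V=19.698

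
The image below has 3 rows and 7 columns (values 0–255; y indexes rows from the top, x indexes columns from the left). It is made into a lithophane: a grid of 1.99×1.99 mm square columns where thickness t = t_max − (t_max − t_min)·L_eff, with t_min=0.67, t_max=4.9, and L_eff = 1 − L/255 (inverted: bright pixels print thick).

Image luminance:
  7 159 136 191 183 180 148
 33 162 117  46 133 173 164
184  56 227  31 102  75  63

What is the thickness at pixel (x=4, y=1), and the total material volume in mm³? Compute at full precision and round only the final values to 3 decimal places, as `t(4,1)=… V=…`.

span = t_max - t_min = 4.9 - 0.67 = 4.230
L(4,1) = 133, L_eff = 1 - 133/255 = 0.478431 (inverted)
t(4,1) = 4.9 - 4.230·0.478431 = 2.876
Σt over all 3·7 pixels = 96393/1700 ≈ 56.7017647
V = pitch²·Σt = 1.99²·96393/1700 = 224.545

t(4,1)=2.876 V=224.545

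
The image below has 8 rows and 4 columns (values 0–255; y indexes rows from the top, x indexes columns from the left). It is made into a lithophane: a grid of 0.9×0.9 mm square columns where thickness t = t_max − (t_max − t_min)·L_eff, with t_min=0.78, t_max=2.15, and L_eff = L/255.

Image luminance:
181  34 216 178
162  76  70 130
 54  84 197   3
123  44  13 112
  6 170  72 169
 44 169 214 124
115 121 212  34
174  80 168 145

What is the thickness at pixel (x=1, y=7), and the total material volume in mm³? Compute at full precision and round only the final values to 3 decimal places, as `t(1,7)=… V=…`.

span = t_max - t_min = 2.15 - 0.78 = 1.370
L(1,7) = 80, L_eff = 80/255 = 0.313725
t(1,7) = 2.15 - 1.370·0.313725 = 1.720
Σt over all 8·4 pixels = 624161/12750 ≈ 48.9538039
V = pitch²·Σt = 0.9²·624161/12750 = 39.653

t(1,7)=1.720 V=39.653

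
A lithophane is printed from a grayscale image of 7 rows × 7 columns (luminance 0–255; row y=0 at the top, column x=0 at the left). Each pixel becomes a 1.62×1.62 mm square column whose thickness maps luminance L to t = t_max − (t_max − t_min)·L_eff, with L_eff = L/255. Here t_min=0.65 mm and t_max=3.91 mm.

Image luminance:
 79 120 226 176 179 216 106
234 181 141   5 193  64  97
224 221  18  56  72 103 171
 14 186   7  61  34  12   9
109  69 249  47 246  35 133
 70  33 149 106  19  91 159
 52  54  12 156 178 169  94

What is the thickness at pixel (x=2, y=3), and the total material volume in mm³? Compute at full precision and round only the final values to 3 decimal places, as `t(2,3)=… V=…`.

t(2,3)=3.821 V=320.458

span = t_max - t_min = 3.91 - 0.65 = 3.260
L(2,3) = 7, L_eff = 7/255 = 0.027451
t(2,3) = 3.91 - 3.260·0.027451 = 3.821
Σt over all 7·7 pixels = 622747/5100 ≈ 122.1072549
V = pitch²·Σt = 1.62²·622747/5100 = 320.458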